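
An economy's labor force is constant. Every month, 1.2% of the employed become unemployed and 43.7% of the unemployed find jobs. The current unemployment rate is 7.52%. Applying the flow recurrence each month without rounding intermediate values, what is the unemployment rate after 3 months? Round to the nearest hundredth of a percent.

With a fixed labor force, u_{t+1} = u_t + s·(1−u_t) − f·u_t = u_t·(1−s−f) + s.
Here 1−s−f = 0.551 and s = 0.012.
u_1 = 0.075200 × 0.551 + 0.012 = 0.053435.
u_2 = 0.053435 × 0.551 + 0.012 = 0.041443.
u_3 = 0.041443 × 0.551 + 0.012 = 0.034835.

Unemployment rate after three months ≈ 3.48%.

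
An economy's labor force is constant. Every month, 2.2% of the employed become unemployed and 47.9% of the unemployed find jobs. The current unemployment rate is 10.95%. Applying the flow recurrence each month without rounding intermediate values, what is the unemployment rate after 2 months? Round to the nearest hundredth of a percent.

With a fixed labor force, u_{t+1} = u_t + s·(1−u_t) − f·u_t = u_t·(1−s−f) + s.
Here 1−s−f = 0.499 and s = 0.022.
u_1 = 0.109500 × 0.499 + 0.022 = 0.076641.
u_2 = 0.076641 × 0.499 + 0.022 = 0.060244.

Unemployment rate after two months ≈ 6.02%.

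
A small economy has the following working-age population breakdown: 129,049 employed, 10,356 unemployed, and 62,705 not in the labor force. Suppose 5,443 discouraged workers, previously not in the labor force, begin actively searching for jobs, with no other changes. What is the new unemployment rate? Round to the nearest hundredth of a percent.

New unemployment rate ≈ 10.91%.

Initially, labor force = 129,049 + 10,356 = 139,405, so u = 10,356/139,405 = 7.43%.
After the change, unemployed and labor force both rise by 5,443 → E = 129,049, U = 15,799, labor force = 144,848.
New unemployment rate = 15,799 / 144,848 = 10.91%.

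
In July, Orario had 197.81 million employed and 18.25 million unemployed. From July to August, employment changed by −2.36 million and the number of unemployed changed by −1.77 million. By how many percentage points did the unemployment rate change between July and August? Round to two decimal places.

July: labor force = 197.81 + 18.25 = 216.06; u = 18.25/216.06 = 8.45%.
August: labor force = 195.45 + 16.48 = 211.93; u = 16.48/211.93 = 7.78%.
Change = 7.78% − 8.45% = −0.67 pp.

The unemployment rate changed by −0.67 percentage points.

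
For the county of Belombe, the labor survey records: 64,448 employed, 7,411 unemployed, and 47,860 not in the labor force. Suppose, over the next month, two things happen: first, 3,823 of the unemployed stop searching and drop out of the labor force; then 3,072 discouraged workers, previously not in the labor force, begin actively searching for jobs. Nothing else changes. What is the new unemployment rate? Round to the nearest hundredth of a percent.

New unemployment rate ≈ 9.37%.

Initially, labor force = 64,448 + 7,411 = 71,859, so u = 7,411/71,859 = 10.31%.
After the first change, unemployed and labor force both fall by 3,823 → E = 64,448, U = 3,588, labor force = 68,036.
After the second change, unemployed and labor force both rise by 3,072 → E = 64,448, U = 6,660, labor force = 71,108.
New unemployment rate = 6,660 / 71,108 = 9.37%.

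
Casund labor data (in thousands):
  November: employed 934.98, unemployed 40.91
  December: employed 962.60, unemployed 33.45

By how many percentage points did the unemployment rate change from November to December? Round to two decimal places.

The unemployment rate changed by −0.83 percentage points.

November: labor force = 934.98 + 40.91 = 975.89; u = 40.91/975.89 = 4.19%.
December: labor force = 962.60 + 33.45 = 996.05; u = 33.45/996.05 = 3.36%.
Change = 3.36% − 4.19% = −0.83 pp.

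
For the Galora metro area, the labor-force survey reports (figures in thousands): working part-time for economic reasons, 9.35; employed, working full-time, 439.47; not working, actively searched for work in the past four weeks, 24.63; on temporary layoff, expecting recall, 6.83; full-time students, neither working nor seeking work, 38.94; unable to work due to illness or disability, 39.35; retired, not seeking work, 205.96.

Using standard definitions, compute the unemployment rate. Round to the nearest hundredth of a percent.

Employed = 9.35 + 439.47 = 448.82 thousand (anyone who worked, including part-time for economic reasons, counts as employed).
Unemployed = 24.63 + 6.83 = 31.46 thousand (jobless and actively searching, or on temporary layoff).
Labor force = 448.82 + 31.46 = 480.28 thousand.
Unemployment rate = 31.46 / 480.28 = 6.55%.

Unemployment rate ≈ 6.55%.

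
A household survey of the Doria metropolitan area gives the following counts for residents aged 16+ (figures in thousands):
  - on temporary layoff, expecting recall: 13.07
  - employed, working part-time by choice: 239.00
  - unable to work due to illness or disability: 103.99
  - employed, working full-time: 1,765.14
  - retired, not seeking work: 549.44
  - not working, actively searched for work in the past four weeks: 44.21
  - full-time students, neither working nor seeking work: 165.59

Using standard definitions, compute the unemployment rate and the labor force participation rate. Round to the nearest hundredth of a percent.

Unemployment rate ≈ 2.78%; labor force participation rate ≈ 71.57%.

Employed = 239.00 + 1,765.14 = 2,004.14 thousand.
Unemployed = 13.07 + 44.21 = 57.28 thousand (jobless and actively searching, or on temporary layoff).
Labor force = 2,004.14 + 57.28 = 2,061.42 thousand.
Not in labor force = 103.99 + 549.44 + 165.59 = 819.02 thousand (those not working and not actively searching are outside the labor force).
Civilian working-age population = 2,061.42 + 819.02 = 2,880.44 thousand.
Unemployment rate = 57.28 / 2,061.42 = 2.78%.
Labor force participation rate = 2,061.42 / 2,880.44 = 71.57%.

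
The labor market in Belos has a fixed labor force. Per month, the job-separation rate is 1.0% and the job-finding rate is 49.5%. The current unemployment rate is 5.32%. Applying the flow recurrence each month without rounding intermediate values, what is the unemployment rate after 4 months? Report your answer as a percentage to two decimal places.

With a fixed labor force, u_{t+1} = u_t + s·(1−u_t) − f·u_t = u_t·(1−s−f) + s.
Here 1−s−f = 0.495 and s = 0.010.
u_1 = 0.053200 × 0.495 + 0.010 = 0.036334.
u_2 = 0.036334 × 0.495 + 0.010 = 0.027985.
u_3 = 0.027985 × 0.495 + 0.010 = 0.023853.
u_4 = 0.023853 × 0.495 + 0.010 = 0.021807.

Unemployment rate after four months ≈ 2.18%.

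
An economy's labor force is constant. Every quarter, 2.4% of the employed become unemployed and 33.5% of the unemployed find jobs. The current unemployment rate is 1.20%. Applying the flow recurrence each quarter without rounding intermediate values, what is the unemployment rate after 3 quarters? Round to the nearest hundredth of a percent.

With a fixed labor force, u_{t+1} = u_t + s·(1−u_t) − f·u_t = u_t·(1−s−f) + s.
Here 1−s−f = 0.641 and s = 0.024.
u_1 = 0.012000 × 0.641 + 0.024 = 0.031692.
u_2 = 0.031692 × 0.641 + 0.024 = 0.044315.
u_3 = 0.044315 × 0.641 + 0.024 = 0.052406.

Unemployment rate after three quarters ≈ 5.24%.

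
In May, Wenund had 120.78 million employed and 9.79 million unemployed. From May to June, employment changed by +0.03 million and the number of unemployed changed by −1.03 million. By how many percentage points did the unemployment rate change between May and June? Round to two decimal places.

The unemployment rate changed by −0.74 percentage points.

May: labor force = 120.78 + 9.79 = 130.57; u = 9.79/130.57 = 7.50%.
June: labor force = 120.81 + 8.76 = 129.57; u = 8.76/129.57 = 6.76%.
Change = 6.76% − 7.50% = −0.74 pp.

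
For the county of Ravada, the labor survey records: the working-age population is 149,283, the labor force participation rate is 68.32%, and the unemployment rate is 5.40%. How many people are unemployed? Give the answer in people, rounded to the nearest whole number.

About 5,507 are unemployed.

Labor force = 0.6832 × 149,283 = 101,990.
Unemployed = 0.0540 × 101,990 ≈ 5,507.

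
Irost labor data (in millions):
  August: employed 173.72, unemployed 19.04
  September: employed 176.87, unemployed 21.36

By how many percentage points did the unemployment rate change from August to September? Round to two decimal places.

August: labor force = 173.72 + 19.04 = 192.76; u = 19.04/192.76 = 9.88%.
September: labor force = 176.87 + 21.36 = 198.23; u = 21.36/198.23 = 10.78%.
Change = 10.78% − 9.88% = +0.90 pp.

The unemployment rate changed by +0.90 percentage points.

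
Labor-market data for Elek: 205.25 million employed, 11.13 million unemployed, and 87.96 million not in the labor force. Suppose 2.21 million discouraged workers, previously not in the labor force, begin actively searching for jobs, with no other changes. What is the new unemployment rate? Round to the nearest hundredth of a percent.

New unemployment rate ≈ 6.10%.

Initially, labor force = 205.25 + 11.13 = 216.38 million, so u = 11.13/216.38 = 5.14%.
After the change, unemployed and labor force both rise by 2.21 → E = 205.25, U = 13.34, labor force = 218.59 million.
New unemployment rate = 13.34 / 218.59 = 6.10%.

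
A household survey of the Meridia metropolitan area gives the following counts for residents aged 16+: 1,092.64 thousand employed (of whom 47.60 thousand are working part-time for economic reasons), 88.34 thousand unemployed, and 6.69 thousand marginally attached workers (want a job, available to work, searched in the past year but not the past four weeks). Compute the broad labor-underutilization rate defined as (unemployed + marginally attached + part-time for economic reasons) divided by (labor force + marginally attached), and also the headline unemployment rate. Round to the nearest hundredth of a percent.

Labor force = 1,092.64 + 88.34 = 1,180.98 thousand.
Numerator = 88.34 + 6.69 + 47.60 = 142.63 thousand.
Denominator = 1,180.98 + 6.69 = 1,187.67 thousand.
Broad rate = 142.63 / 1,187.67 = 12.01%.
Headline unemployment rate = 88.34 / 1,180.98 = 7.48%.

Broad underutilization rate ≈ 12.01%; headline unemployment rate ≈ 7.48%.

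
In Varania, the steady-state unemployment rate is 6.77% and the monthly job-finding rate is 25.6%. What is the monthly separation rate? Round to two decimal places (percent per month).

Separation rate ≈ 1.86% per month.

From u* = s/(s+f): s = u·f/(1−u).
s = 0.0677 × 25.6 / (1 − 0.0677) = 1.7331 / 0.9323 ≈ 1.86% per month.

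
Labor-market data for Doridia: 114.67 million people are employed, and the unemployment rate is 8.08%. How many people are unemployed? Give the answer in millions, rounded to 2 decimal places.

About 10.08 million are unemployed.

Let U be the number unemployed. The labor force is E + U, and U/(E+U) = 0.0808.
So U = 0.0808 × 114.67 / (1 − 0.0808) = 9.2653 / 0.9192 ≈ 10.08 million.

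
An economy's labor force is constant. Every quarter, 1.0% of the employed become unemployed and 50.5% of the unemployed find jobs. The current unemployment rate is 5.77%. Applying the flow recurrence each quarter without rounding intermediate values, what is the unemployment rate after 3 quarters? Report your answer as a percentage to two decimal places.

With a fixed labor force, u_{t+1} = u_t + s·(1−u_t) − f·u_t = u_t·(1−s−f) + s.
Here 1−s−f = 0.485 and s = 0.010.
u_1 = 0.057700 × 0.485 + 0.010 = 0.037984.
u_2 = 0.037984 × 0.485 + 0.010 = 0.028422.
u_3 = 0.028422 × 0.485 + 0.010 = 0.023785.

Unemployment rate after three quarters ≈ 2.38%.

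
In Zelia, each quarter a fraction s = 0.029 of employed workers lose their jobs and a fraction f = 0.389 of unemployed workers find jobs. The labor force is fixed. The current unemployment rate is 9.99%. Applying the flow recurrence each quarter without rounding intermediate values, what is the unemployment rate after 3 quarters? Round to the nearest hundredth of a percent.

With a fixed labor force, u_{t+1} = u_t + s·(1−u_t) − f·u_t = u_t·(1−s−f) + s.
Here 1−s−f = 0.582 and s = 0.029.
u_1 = 0.099900 × 0.582 + 0.029 = 0.087142.
u_2 = 0.087142 × 0.582 + 0.029 = 0.079717.
u_3 = 0.079717 × 0.582 + 0.029 = 0.075395.

Unemployment rate after three quarters ≈ 7.54%.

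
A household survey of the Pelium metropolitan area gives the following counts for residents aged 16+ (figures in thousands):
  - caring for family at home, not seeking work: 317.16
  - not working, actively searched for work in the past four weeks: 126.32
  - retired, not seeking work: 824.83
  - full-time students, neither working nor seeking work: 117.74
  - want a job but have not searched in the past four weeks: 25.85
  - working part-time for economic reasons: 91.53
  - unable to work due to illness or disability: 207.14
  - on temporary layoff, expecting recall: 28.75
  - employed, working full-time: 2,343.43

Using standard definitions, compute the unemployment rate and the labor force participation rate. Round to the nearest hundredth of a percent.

Employed = 91.53 + 2,343.43 = 2,434.96 thousand (anyone who worked, including part-time for economic reasons, counts as employed).
Unemployed = 126.32 + 28.75 = 155.07 thousand (jobless and actively searching, or on temporary layoff).
Labor force = 2,434.96 + 155.07 = 2,590.03 thousand.
Not in labor force = 317.16 + 824.83 + 117.74 + 25.85 + 207.14 = 1,492.72 thousand (those not working and not actively searching are outside the labor force — including those who want a job but have given up searching).
Civilian working-age population = 2,590.03 + 1,492.72 = 4,082.75 thousand.
Unemployment rate = 155.07 / 2,590.03 = 5.99%.
Labor force participation rate = 2,590.03 / 4,082.75 = 63.44%.

Unemployment rate ≈ 5.99%; labor force participation rate ≈ 63.44%.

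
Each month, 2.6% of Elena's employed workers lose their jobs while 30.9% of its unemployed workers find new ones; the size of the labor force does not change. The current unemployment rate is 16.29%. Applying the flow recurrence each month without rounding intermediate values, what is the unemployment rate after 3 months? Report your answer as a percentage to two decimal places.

With a fixed labor force, u_{t+1} = u_t + s·(1−u_t) − f·u_t = u_t·(1−s−f) + s.
Here 1−s−f = 0.665 and s = 0.026.
u_1 = 0.162900 × 0.665 + 0.026 = 0.134328.
u_2 = 0.134328 × 0.665 + 0.026 = 0.115328.
u_3 = 0.115328 × 0.665 + 0.026 = 0.102693.

Unemployment rate after three months ≈ 10.27%.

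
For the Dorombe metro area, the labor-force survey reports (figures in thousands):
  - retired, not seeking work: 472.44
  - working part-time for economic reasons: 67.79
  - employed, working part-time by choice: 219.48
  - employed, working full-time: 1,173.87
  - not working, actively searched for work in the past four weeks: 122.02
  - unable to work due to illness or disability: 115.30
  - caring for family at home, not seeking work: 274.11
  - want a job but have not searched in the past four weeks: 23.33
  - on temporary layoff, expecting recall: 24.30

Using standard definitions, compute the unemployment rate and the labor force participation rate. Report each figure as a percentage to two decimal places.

Employed = 67.79 + 219.48 + 1,173.87 = 1,461.14 thousand (anyone who worked, including part-time for economic reasons, counts as employed).
Unemployed = 122.02 + 24.30 = 146.32 thousand (jobless and actively searching, or on temporary layoff).
Labor force = 1,461.14 + 146.32 = 1,607.46 thousand.
Not in labor force = 472.44 + 115.30 + 274.11 + 23.33 = 885.18 thousand (those not working and not actively searching are outside the labor force — including those who want a job but have given up searching).
Civilian working-age population = 1,607.46 + 885.18 = 2,492.64 thousand.
Unemployment rate = 146.32 / 1,607.46 = 9.10%.
Labor force participation rate = 1,607.46 / 2,492.64 = 64.49%.

Unemployment rate ≈ 9.10%; labor force participation rate ≈ 64.49%.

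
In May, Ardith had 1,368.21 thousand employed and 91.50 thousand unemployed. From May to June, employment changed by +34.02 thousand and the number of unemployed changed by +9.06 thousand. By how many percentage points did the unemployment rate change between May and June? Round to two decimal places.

May: labor force = 1,368.21 + 91.50 = 1,459.71; u = 91.50/1,459.71 = 6.27%.
June: labor force = 1,402.23 + 100.56 = 1,502.79; u = 100.56/1,502.79 = 6.69%.
Change = 6.69% − 6.27% = +0.42 pp.

The unemployment rate changed by +0.42 percentage points.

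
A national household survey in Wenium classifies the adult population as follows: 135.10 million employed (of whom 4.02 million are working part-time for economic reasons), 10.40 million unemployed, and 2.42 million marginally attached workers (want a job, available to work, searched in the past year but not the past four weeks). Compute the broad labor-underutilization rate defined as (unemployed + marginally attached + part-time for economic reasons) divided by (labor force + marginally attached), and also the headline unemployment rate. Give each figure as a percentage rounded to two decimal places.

Broad underutilization rate ≈ 11.38%; headline unemployment rate ≈ 7.15%.

Labor force = 135.10 + 10.40 = 145.50 million.
Numerator = 10.40 + 2.42 + 4.02 = 16.84 million.
Denominator = 145.50 + 2.42 = 147.92 million.
Broad rate = 16.84 / 147.92 = 11.38%.
Headline unemployment rate = 10.40 / 145.50 = 7.15%.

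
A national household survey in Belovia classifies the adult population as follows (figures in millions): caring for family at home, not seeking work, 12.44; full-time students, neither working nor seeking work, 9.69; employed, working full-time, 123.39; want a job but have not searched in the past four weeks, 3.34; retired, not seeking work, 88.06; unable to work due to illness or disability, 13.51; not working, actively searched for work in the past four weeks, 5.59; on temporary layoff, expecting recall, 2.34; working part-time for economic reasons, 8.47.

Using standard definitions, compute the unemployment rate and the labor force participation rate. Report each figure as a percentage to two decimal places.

Unemployment rate ≈ 5.67%; labor force participation rate ≈ 52.39%.

Employed = 123.39 + 8.47 = 131.86 million (anyone who worked, including part-time for economic reasons, counts as employed).
Unemployed = 5.59 + 2.34 = 7.93 million (jobless and actively searching, or on temporary layoff).
Labor force = 131.86 + 7.93 = 139.79 million.
Not in labor force = 12.44 + 9.69 + 3.34 + 88.06 + 13.51 = 127.04 million (those not working and not actively searching are outside the labor force — including those who want a job but have given up searching).
Civilian working-age population = 139.79 + 127.04 = 266.83 million.
Unemployment rate = 7.93 / 139.79 = 5.67%.
Labor force participation rate = 139.79 / 266.83 = 52.39%.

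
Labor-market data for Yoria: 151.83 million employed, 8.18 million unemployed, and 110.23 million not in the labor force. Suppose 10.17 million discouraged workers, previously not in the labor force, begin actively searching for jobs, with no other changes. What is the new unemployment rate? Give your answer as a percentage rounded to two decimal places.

New unemployment rate ≈ 10.78%.

Initially, labor force = 151.83 + 8.18 = 160.01 million, so u = 8.18/160.01 = 5.11%.
After the change, unemployed and labor force both rise by 10.17 → E = 151.83, U = 18.35, labor force = 170.18 million.
New unemployment rate = 18.35 / 170.18 = 10.78%.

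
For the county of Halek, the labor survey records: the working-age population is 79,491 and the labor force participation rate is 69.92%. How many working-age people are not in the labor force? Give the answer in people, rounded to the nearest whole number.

Share not in the labor force = 1 − 0.6992 = 0.3008.
Not in labor force = 0.3008 × 79,491 ≈ 23,911.

About 23,911 are not in the labor force.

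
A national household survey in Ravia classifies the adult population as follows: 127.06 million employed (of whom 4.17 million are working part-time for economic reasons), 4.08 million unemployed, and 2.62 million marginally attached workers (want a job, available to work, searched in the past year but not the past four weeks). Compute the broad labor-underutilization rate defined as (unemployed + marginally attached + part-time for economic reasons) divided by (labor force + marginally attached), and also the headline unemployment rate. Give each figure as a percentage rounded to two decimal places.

Labor force = 127.06 + 4.08 = 131.14 million.
Numerator = 4.08 + 2.62 + 4.17 = 10.87 million.
Denominator = 131.14 + 2.62 = 133.76 million.
Broad rate = 10.87 / 133.76 = 8.13%.
Headline unemployment rate = 4.08 / 131.14 = 3.11%.

Broad underutilization rate ≈ 8.13%; headline unemployment rate ≈ 3.11%.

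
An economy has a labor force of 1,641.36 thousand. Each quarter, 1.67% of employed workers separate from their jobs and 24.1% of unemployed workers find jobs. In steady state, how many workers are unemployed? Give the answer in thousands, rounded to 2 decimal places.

About 106.37 thousand are unemployed in steady state.

Steady-state unemployment rate u* = s/(s+f) = 1.67/(1.67+24.1) = 0.064804.
Unemployed = u* × labor force = 0.064804 × 1,641.36 ≈ 106.37 thousand.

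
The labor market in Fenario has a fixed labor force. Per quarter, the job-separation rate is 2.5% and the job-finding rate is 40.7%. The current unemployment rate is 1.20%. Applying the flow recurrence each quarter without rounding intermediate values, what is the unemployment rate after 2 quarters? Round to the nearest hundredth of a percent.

With a fixed labor force, u_{t+1} = u_t + s·(1−u_t) − f·u_t = u_t·(1−s−f) + s.
Here 1−s−f = 0.568 and s = 0.025.
u_1 = 0.012000 × 0.568 + 0.025 = 0.031816.
u_2 = 0.031816 × 0.568 + 0.025 = 0.043071.

Unemployment rate after two quarters ≈ 4.31%.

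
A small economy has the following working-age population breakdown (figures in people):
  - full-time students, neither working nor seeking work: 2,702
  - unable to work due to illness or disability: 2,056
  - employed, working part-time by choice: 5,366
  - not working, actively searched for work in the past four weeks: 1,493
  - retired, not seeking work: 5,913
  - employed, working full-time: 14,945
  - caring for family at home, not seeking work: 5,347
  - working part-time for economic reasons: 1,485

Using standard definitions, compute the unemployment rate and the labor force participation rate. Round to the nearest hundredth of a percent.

Employed = 5,366 + 14,945 + 1,485 = 21,796 (anyone who worked, including part-time for economic reasons, counts as employed).
Unemployed = 1,493.
Labor force = 21,796 + 1,493 = 23,289.
Not in labor force = 2,702 + 2,056 + 5,913 + 5,347 = 16,018 (those not working and not actively searching are outside the labor force).
Civilian working-age population = 23,289 + 16,018 = 39,307.
Unemployment rate = 1,493 / 23,289 = 6.41%.
Labor force participation rate = 23,289 / 39,307 = 59.25%.

Unemployment rate ≈ 6.41%; labor force participation rate ≈ 59.25%.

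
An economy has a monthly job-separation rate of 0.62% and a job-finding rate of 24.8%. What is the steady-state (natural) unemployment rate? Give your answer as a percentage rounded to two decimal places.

Steady-state unemployment rate ≈ 2.44%.

At steady state the flows balance: s·E = f·U, so U/(E+U) = s/(s+f).
u* = 0.62 / (0.62 + 24.8) = 0.62 / 25.42 = 2.44%.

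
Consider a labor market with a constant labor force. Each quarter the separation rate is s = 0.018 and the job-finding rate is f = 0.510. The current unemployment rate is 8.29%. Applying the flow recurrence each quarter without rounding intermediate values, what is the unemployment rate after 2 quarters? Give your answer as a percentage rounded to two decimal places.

With a fixed labor force, u_{t+1} = u_t + s·(1−u_t) − f·u_t = u_t·(1−s−f) + s.
Here 1−s−f = 0.472 and s = 0.018.
u_1 = 0.082900 × 0.472 + 0.018 = 0.057129.
u_2 = 0.057129 × 0.472 + 0.018 = 0.044965.

Unemployment rate after two quarters ≈ 4.50%.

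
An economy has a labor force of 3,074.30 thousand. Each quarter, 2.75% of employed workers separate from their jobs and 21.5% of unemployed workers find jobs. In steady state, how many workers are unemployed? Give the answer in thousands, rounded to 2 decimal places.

Steady-state unemployment rate u* = s/(s+f) = 2.75/(2.75+21.5) = 0.113402.
Unemployed = u* × labor force = 0.113402 × 3,074.30 ≈ 348.63 thousand.

About 348.63 thousand are unemployed in steady state.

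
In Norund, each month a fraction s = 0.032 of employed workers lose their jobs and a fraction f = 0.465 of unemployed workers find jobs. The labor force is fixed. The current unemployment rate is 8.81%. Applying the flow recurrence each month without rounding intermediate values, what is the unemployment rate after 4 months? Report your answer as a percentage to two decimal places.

Unemployment rate after four months ≈ 6.59%.

With a fixed labor force, u_{t+1} = u_t + s·(1−u_t) − f·u_t = u_t·(1−s−f) + s.
Here 1−s−f = 0.503 and s = 0.032.
u_1 = 0.088100 × 0.503 + 0.032 = 0.076314.
u_2 = 0.076314 × 0.503 + 0.032 = 0.070386.
u_3 = 0.070386 × 0.503 + 0.032 = 0.067404.
u_4 = 0.067404 × 0.503 + 0.032 = 0.065904.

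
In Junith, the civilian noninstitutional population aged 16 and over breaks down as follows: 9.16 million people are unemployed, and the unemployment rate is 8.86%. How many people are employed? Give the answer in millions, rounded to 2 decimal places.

Labor force = U / u = 9.16 / 0.0886 ≈ 103.39 million.
Employed = labor force − unemployed = 103.39 − 9.16 = 94.23 million.

About 94.23 million are employed.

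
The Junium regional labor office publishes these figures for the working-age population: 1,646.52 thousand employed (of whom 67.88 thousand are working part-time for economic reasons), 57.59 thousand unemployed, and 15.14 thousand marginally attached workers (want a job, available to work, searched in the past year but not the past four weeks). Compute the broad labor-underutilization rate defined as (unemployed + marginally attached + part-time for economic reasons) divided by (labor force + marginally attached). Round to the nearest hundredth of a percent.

Labor force = 1,646.52 + 57.59 = 1,704.11 thousand.
Numerator = 57.59 + 15.14 + 67.88 = 140.61 thousand.
Denominator = 1,704.11 + 15.14 = 1,719.25 thousand.
Broad rate = 140.61 / 1,719.25 = 8.18%.

Broad underutilization rate ≈ 8.18%.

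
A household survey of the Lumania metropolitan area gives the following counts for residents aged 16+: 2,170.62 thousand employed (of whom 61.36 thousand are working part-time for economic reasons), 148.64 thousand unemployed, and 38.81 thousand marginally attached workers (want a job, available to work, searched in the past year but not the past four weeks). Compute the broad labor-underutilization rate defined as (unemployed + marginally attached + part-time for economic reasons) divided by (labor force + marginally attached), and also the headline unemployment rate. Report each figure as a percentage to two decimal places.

Broad underutilization rate ≈ 10.55%; headline unemployment rate ≈ 6.41%.

Labor force = 2,170.62 + 148.64 = 2,319.26 thousand.
Numerator = 148.64 + 38.81 + 61.36 = 248.81 thousand.
Denominator = 2,319.26 + 38.81 = 2,358.07 thousand.
Broad rate = 248.81 / 2,358.07 = 10.55%.
Headline unemployment rate = 148.64 / 2,319.26 = 6.41%.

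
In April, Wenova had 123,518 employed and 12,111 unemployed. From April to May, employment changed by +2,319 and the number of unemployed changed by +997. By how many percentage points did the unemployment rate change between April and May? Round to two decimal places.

The unemployment rate changed by +0.50 percentage points.

April: labor force = 123,518 + 12,111 = 135,629; u = 12,111/135,629 = 8.93%.
May: labor force = 125,837 + 13,108 = 138,945; u = 13,108/138,945 = 9.43%.
Change = 9.43% − 8.93% = +0.50 pp.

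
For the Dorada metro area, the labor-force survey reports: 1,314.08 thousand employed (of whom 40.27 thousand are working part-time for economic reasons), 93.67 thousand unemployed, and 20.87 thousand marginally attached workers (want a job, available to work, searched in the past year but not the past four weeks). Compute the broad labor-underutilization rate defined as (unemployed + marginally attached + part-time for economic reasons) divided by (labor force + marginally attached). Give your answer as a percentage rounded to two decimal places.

Labor force = 1,314.08 + 93.67 = 1,407.75 thousand.
Numerator = 93.67 + 20.87 + 40.27 = 154.81 thousand.
Denominator = 1,407.75 + 20.87 = 1,428.62 thousand.
Broad rate = 154.81 / 1,428.62 = 10.84%.

Broad underutilization rate ≈ 10.84%.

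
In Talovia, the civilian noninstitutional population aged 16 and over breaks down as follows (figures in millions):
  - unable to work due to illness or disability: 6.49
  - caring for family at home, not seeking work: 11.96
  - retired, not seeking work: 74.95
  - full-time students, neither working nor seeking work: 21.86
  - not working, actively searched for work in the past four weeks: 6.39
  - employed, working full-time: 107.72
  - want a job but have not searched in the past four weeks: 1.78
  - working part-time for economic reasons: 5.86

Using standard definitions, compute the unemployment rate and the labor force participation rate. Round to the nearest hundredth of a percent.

Employed = 107.72 + 5.86 = 113.58 million (anyone who worked, including part-time for economic reasons, counts as employed).
Unemployed = 6.39 million.
Labor force = 113.58 + 6.39 = 119.97 million.
Not in labor force = 6.49 + 11.96 + 74.95 + 21.86 + 1.78 = 117.04 million (those not working and not actively searching are outside the labor force — including those who want a job but have given up searching).
Civilian working-age population = 119.97 + 117.04 = 237.01 million.
Unemployment rate = 6.39 / 119.97 = 5.33%.
Labor force participation rate = 119.97 / 237.01 = 50.62%.

Unemployment rate ≈ 5.33%; labor force participation rate ≈ 50.62%.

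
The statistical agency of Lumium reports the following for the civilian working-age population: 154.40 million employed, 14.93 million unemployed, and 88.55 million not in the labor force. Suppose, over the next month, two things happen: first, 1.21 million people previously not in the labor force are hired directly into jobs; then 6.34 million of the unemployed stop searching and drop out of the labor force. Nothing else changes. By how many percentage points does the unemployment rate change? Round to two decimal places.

Initially, labor force = 154.40 + 14.93 = 169.33 million, so u = 14.93/169.33 = 8.82%.
After the first change, employed and labor force both rise by 1.21; unemployed unchanged → E = 155.61, U = 14.93, labor force = 170.54 million.
After the second change, unemployed and labor force both fall by 6.34 → E = 155.61, U = 8.59, labor force = 164.20 million.
New unemployment rate = 8.59 / 164.20 = 5.23%.
Change = 5.23% − 8.82% = −3.59 percentage points.

The unemployment rate changes by −3.59 percentage points.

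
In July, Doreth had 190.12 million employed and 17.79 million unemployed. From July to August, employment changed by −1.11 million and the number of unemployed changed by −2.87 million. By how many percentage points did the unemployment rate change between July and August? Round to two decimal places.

July: labor force = 190.12 + 17.79 = 207.91; u = 17.79/207.91 = 8.56%.
August: labor force = 189.01 + 14.92 = 203.93; u = 14.92/203.93 = 7.32%.
Change = 7.32% − 8.56% = −1.24 pp.

The unemployment rate changed by −1.24 percentage points.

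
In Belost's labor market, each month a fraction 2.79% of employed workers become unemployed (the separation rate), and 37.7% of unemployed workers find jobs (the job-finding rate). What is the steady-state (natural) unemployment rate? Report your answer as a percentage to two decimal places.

At steady state the flows balance: s·E = f·U, so U/(E+U) = s/(s+f).
u* = 2.79 / (2.79 + 37.7) = 2.79 / 40.49 = 6.89%.

Steady-state unemployment rate ≈ 6.89%.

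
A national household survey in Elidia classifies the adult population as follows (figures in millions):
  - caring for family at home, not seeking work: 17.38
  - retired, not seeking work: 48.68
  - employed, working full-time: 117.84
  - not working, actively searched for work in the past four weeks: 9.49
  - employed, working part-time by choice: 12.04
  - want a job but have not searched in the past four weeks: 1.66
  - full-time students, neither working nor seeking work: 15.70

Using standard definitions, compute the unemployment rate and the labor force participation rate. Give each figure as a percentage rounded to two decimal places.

Employed = 117.84 + 12.04 = 129.88 million.
Unemployed = 9.49 million.
Labor force = 129.88 + 9.49 = 139.37 million.
Not in labor force = 17.38 + 48.68 + 1.66 + 15.70 = 83.42 million (those not working and not actively searching are outside the labor force — including those who want a job but have given up searching).
Civilian working-age population = 139.37 + 83.42 = 222.79 million.
Unemployment rate = 9.49 / 139.37 = 6.81%.
Labor force participation rate = 139.37 / 222.79 = 62.56%.

Unemployment rate ≈ 6.81%; labor force participation rate ≈ 62.56%.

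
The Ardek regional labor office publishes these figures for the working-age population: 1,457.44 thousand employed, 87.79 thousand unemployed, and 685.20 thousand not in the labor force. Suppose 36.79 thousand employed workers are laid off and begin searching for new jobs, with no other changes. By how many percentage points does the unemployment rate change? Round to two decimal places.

The unemployment rate changes by +2.38 percentage points.

Initially, labor force = 1,457.44 + 87.79 = 1,545.23 thousand, so u = 87.79/1,545.23 = 5.68%.
After the change, employed falls and unemployed rises by 36.79; labor force unchanged → E = 1,420.65, U = 124.58, labor force = 1,545.23 thousand.
New unemployment rate = 124.58 / 1,545.23 = 8.06%.
Change = 8.06% − 5.68% = +2.38 percentage points.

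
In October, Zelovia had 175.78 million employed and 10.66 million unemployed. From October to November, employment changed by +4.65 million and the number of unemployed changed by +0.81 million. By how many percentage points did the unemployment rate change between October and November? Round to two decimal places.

October: labor force = 175.78 + 10.66 = 186.44; u = 10.66/186.44 = 5.72%.
November: labor force = 180.43 + 11.47 = 191.90; u = 11.47/191.90 = 5.98%.
Change = 5.98% − 5.72% = +0.26 pp.

The unemployment rate changed by +0.26 percentage points.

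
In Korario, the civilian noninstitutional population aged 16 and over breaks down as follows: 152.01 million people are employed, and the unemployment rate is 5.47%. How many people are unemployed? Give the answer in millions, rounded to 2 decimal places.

About 8.80 million are unemployed.

Let U be the number unemployed. The labor force is E + U, and U/(E+U) = 0.0547.
So U = 0.0547 × 152.01 / (1 − 0.0547) = 8.3149 / 0.9453 ≈ 8.80 million.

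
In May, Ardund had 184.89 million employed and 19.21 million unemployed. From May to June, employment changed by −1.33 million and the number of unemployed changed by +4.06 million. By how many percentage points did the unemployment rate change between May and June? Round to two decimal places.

The unemployment rate changed by +1.84 percentage points.

May: labor force = 184.89 + 19.21 = 204.10; u = 19.21/204.10 = 9.41%.
June: labor force = 183.56 + 23.27 = 206.83; u = 23.27/206.83 = 11.25%.
Change = 11.25% − 9.41% = +1.84 pp.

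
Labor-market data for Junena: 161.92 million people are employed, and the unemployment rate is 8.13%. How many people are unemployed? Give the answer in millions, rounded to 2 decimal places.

About 14.33 million are unemployed.

Let U be the number unemployed. The labor force is E + U, and U/(E+U) = 0.0813.
So U = 0.0813 × 161.92 / (1 − 0.0813) = 13.1641 / 0.9187 ≈ 14.33 million.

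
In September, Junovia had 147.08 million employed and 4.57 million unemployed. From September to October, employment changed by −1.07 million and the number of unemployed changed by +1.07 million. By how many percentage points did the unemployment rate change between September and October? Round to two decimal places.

September: labor force = 147.08 + 4.57 = 151.65; u = 4.57/151.65 = 3.01%.
October: labor force = 146.01 + 5.64 = 151.65; u = 5.64/151.65 = 3.72%.
Change = 3.72% − 3.01% = +0.71 pp.

The unemployment rate changed by +0.71 percentage points.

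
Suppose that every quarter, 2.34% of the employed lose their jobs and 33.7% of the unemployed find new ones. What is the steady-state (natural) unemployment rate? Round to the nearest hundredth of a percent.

At steady state the flows balance: s·E = f·U, so U/(E+U) = s/(s+f).
u* = 2.34 / (2.34 + 33.7) = 2.34 / 36.04 = 6.49%.

Steady-state unemployment rate ≈ 6.49%.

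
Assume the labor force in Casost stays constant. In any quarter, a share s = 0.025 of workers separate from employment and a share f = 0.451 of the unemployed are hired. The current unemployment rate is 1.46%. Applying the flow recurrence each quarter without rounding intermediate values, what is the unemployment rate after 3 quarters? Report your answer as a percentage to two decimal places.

Unemployment rate after three quarters ≈ 4.71%.

With a fixed labor force, u_{t+1} = u_t + s·(1−u_t) − f·u_t = u_t·(1−s−f) + s.
Here 1−s−f = 0.524 and s = 0.025.
u_1 = 0.014600 × 0.524 + 0.025 = 0.032650.
u_2 = 0.032650 × 0.524 + 0.025 = 0.042109.
u_3 = 0.042109 × 0.524 + 0.025 = 0.047065.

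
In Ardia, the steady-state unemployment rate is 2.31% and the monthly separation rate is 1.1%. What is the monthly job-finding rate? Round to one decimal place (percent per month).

From u* = s/(s+f): f = s·(1−u)/u.
f = 1.1 × (1 − 0.0231) / 0.0231 = 1.0746 / 0.0231 ≈ 46.5% per month.

Job-finding rate ≈ 46.5% per month.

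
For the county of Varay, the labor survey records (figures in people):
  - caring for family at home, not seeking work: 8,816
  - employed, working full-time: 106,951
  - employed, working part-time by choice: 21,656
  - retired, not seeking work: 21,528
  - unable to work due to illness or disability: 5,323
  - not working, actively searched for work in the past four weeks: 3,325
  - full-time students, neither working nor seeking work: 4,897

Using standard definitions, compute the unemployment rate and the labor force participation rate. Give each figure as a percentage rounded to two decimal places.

Employed = 106,951 + 21,656 = 128,607.
Unemployed = 3,325.
Labor force = 128,607 + 3,325 = 131,932.
Not in labor force = 8,816 + 21,528 + 5,323 + 4,897 = 40,564 (those not working and not actively searching are outside the labor force).
Civilian working-age population = 131,932 + 40,564 = 172,496.
Unemployment rate = 3,325 / 131,932 = 2.52%.
Labor force participation rate = 131,932 / 172,496 = 76.48%.

Unemployment rate ≈ 2.52%; labor force participation rate ≈ 76.48%.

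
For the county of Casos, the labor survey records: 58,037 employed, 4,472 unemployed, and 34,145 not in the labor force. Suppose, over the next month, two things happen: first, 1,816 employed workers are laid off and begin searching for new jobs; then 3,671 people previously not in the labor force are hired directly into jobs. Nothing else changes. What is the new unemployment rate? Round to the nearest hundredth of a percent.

New unemployment rate ≈ 9.50%.

Initially, labor force = 58,037 + 4,472 = 62,509, so u = 4,472/62,509 = 7.15%.
After the first change, employed falls and unemployed rises by 1,816; labor force unchanged → E = 56,221, U = 6,288, labor force = 62,509.
After the second change, employed and labor force both rise by 3,671; unemployed unchanged → E = 59,892, U = 6,288, labor force = 66,180.
New unemployment rate = 6,288 / 66,180 = 9.50%.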